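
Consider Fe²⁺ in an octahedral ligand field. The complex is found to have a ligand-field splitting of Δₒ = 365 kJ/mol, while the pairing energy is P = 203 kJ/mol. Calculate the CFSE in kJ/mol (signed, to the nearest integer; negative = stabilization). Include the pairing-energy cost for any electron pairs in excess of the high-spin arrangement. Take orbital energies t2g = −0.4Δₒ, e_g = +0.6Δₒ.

-470

Fe sits in group 8; removing 2 electrons leaves Fe²⁺ with 8 − 2 = 6 d electrons.
With Δₒ > P the complex is low-spin.
Filling d⁶ accordingly: t2g^6 e_g^0.
Orbital CFSE = -2.4Δₒ = -2.4 × 365 = -876 kJ/mol.
Excess pairs vs high-spin: 3 − 1 = 2; pairing cost = +406 kJ/mol.
Net CFSE = -876 + 406 = -470 kJ/mol.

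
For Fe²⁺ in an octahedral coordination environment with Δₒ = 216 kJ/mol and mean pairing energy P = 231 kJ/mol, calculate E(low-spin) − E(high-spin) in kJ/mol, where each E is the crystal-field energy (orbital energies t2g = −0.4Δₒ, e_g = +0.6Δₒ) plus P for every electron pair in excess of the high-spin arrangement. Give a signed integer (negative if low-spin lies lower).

Fe²⁺: group 8, so d-count = 8 − 2 = 6.
High-spin: t2g^4 e_g^2, CFSE = -0.4Δₒ = -86 kJ/mol.
Low-spin t2g^6 e_g^0 gives -2.4Δₒ = -518 kJ/mol, but forming 2 extra pairs costs 2P = 462 kJ/mol, so E(LS) = -518 + 462 = -56 kJ/mol.
The difference is -56 − (-86) = 30 kJ/mol, so high-spin lies lower.

30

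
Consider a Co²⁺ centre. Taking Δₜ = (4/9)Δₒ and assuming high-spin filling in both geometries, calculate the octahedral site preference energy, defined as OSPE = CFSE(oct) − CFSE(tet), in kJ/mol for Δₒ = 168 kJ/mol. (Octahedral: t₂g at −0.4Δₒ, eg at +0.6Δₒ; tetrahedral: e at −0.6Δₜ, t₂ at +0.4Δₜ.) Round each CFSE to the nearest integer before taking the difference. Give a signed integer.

Co sits in group 9; removing 2 electrons leaves Co²⁺ with 9 − 2 = 7 d electrons.
In an octahedral site d⁷ (HS) is t₂g⁵ eg², giving CFSE(oct) = -0.8Δₒ = -134 kJ/mol.
Tetrahedral: e⁴ t₂³, CFSE = 4(−0.6) + 3(+0.4) = -1.2Δₜ = -1.2 × (4/9) × 168 = -90 kJ/mol.
OSPE = -134 − (-90) = -44 kJ/mol.

-44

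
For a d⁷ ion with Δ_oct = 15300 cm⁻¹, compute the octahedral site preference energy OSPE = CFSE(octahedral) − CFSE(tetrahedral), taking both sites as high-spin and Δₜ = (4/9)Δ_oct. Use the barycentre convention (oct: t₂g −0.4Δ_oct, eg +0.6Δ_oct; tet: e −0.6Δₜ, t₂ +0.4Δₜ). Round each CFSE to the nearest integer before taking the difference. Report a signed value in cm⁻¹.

In an octahedral site d⁷ (HS) is t₂g⁵ eg², giving CFSE(oct) = -0.8Δ_oct = -12240 cm⁻¹.
Tetrahedral e⁴ t₂³ gives -1.2Δₜ = -1.2 × (4/9) × 15300 = -8160 cm⁻¹.
OSPE = -12240 − (-8160) = -4080 cm⁻¹.

-4080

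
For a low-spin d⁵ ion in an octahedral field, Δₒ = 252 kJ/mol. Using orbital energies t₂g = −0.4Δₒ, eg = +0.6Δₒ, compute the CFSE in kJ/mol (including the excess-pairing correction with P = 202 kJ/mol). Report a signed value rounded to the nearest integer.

Electron filling gives t₂g⁵ eg⁰.
Orbital CFSE = 5(-0.4) + 0(0.6) = -2.0Δₒ = -2.0 × 252 = -504 kJ/mol.
High-spin d⁵ would be t₂g³ eg² with 0 pairs; low-spin has 2, so 2 excess pairs cost +2P = +404 kJ/mol.
Overall CFSE = -504 + 404 = -100 kJ/mol.

-100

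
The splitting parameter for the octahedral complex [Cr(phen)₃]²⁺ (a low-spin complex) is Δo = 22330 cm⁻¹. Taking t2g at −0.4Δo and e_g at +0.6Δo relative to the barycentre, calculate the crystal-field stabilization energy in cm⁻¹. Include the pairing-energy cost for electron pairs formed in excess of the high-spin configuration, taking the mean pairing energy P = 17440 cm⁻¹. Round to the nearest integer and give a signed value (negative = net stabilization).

phen is neutral, so the +2 overall charge sits on Cr: oxidation state +2.
Cr²⁺: group 6, so d-count = 6 − 2 = 4.
Electron filling gives t2g^4 e_g^0.
CFSE(orbital) = 4×(-0.4Δo) + 0×(0.6Δo) = -1.6Δo; with Δo = 22330 cm⁻¹ that is -35728 cm⁻¹.
High-spin d⁴ would be t2g^3 e_g^1 with 0 pairs; low-spin has 1, so 1 excess pair costs +1P = +17440 cm⁻¹.
Combining: -35728 + 17440 = -18288 cm⁻¹.

-18288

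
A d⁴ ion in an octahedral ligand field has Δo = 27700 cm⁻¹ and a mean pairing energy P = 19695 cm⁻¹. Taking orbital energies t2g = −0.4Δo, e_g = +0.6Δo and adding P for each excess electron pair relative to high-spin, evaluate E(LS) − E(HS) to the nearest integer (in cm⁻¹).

-8005

High-spin d⁴ fills as t2g^3 e_g^1 with CFSE 3(−0.4) + 1(+0.6) = -0.6Δo = -16620 cm⁻¹.
For low-spin the configuration is t2g^4 e_g^0: orbital energy -1.6 × 27700 = -44320 cm⁻¹, and 1 additional pair relative to high-spin adds 19695 cm⁻¹, giving -24625 cm⁻¹.
Thus E(LS) − E(HS) = -8005 cm⁻¹.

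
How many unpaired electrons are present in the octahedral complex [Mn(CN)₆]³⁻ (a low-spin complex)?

2

Each CN⁻ contributes -1; 6 × (-1) = -6. With overall charge -3, Mn is in the +3 oxidation state.
Mn sits in group 7; removing 3 electrons leaves Mn³⁺ with 7 − 3 = 4 d electrons.
Configuration: t₂g⁴ eg⁰, giving 2 unpaired electrons.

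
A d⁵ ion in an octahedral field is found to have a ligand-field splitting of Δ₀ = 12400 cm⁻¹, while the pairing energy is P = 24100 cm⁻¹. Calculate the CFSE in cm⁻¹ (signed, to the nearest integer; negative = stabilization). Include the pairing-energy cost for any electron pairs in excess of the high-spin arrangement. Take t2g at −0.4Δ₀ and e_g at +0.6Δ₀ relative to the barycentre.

Δ₀ < P, so pairing is avoided: the ground state is high-spin.
That gives t2g^3 e_g^2.
Orbital CFSE = 0.0Δ₀ = 0.0 × 12400 = 0 cm⁻¹.
High-spin has no excess pairs, so no pairing correction applies.

0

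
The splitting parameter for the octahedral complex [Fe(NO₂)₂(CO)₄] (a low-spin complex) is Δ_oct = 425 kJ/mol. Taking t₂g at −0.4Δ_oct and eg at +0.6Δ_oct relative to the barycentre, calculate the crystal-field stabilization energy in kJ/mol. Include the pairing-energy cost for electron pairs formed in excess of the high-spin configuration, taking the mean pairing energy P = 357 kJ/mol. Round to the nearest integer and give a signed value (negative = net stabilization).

-306

Ligand charges: 2×(-1) from NO₂⁻ and 4×(+0) from CO sum to -2; with overall charge +0, Fe is +2.
Fe sits in group 8; removing 2 electrons leaves Fe²⁺ with 8 − 2 = 6 d electrons.
Configuration: t₂g⁶ eg⁰.
The orbital stabilization is -2.4Δ_oct = -2.4 × 425 = -1020 kJ/mol.
High-spin d⁶ would be t₂g⁴ eg² with 1 pair; low-spin has 3, so 2 excess pairs cost +2P = +714 kJ/mol.
Combining: -1020 + 714 = -306 kJ/mol.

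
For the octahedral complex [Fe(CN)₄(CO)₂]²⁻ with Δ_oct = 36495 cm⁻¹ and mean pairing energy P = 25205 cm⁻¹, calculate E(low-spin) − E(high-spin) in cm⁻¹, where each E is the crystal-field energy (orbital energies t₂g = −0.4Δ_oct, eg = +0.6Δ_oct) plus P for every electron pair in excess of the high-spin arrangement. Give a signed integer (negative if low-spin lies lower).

-22580

Ligand charges: 4×(-1) from CN⁻ and 2×(+0) from CO sum to -4; with overall charge -2, Fe is +2.
Fe is in group 8, so Fe²⁺ is d⁶ (8 − 2 = 6).
High-spin d⁶ fills as t₂g⁴ eg² with CFSE 4(−0.4) + 2(+0.6) = -0.4Δ_oct = -14598 cm⁻¹.
For low-spin the configuration is t₂g⁶ eg⁰: orbital energy -2.4 × 36495 = -87588 cm⁻¹, and 2 additional pairs relative to high-spin add 50410 cm⁻¹, giving -37178 cm⁻¹.
Thus E(LS) − E(HS) = -22580 cm⁻¹.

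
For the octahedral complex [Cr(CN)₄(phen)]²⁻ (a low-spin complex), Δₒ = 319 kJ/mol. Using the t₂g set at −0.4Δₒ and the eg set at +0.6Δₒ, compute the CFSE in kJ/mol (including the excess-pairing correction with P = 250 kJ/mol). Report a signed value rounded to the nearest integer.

Ligand charges: 4×(-1) from CN⁻ and 1×(+0) from phen sum to -4; with overall charge -2, Cr is +2.
Cr²⁺: group 6, so d-count = 6 − 2 = 4.
Electron filling gives t₂g⁴ eg⁰.
Orbital CFSE = 4(-0.4) + 0(0.6) = -1.6Δₒ = -1.6 × 319 = -510 kJ/mol.
High-spin d⁴ would be t₂g³ eg¹ with 0 pairs; low-spin has 1, so 1 excess pair costs +1P = +250 kJ/mol.
Combining: -510 + 250 = -260 kJ/mol.

-260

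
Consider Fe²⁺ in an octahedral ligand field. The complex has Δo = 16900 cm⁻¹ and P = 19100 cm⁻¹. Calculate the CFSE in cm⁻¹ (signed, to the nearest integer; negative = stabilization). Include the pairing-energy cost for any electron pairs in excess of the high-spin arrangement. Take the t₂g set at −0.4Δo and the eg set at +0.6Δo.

-6760

Fe is in group 8, so Fe²⁺ is d⁶ (8 − 2 = 6).
Since Δo = 16900 cm⁻¹ < P = 19100 cm⁻¹, the complex adopts the high-spin configuration.
Configuration: t₂g⁴ eg².
Orbital CFSE = -0.4Δo = -0.4 × 16900 = -6760 cm⁻¹.
High-spin has no excess pairs, so no pairing correction applies.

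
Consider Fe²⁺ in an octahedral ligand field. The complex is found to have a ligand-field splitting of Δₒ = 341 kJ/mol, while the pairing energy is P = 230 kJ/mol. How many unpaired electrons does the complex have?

Group 8 minus oxidation state +2 gives a d⁶ configuration for Fe²⁺.
Since Δₒ = 341 kJ/mol > P = 230 kJ/mol, the complex adopts the low-spin configuration.
Configuration: t₂g⁶ eg⁰.
Unpaired electrons: 0.

0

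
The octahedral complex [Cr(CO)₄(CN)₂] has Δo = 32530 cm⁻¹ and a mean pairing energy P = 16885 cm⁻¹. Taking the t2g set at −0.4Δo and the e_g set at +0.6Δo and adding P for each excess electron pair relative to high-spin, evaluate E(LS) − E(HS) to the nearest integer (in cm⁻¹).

-15645

Ligand charges: 4×(+0) from CO and 2×(-1) from CN⁻ sum to -2; with overall charge +0, Cr is +2.
Cr sits in group 6; removing 2 electrons leaves Cr²⁺ with 6 − 2 = 4 d electrons.
In the high-spin limit (t2g^3 e_g^1) the orbital term is -0.6Δo = -19518 cm⁻¹, with no excess pairing.
Low-spin t2g^4 e_g^0 gives -1.6Δo = -52048 cm⁻¹, but forming 1 extra pair costs 1P = 16885 cm⁻¹, so E(LS) = -52048 + 16885 = -35163 cm⁻¹.
The difference is -35163 − (-19518) = -15645 cm⁻¹, so low-spin lies lower.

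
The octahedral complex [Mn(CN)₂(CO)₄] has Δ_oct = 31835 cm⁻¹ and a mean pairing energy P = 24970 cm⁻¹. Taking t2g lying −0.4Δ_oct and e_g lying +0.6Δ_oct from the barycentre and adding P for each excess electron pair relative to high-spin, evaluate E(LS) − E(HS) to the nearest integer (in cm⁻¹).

-13730

Ligand charges: 2×(-1) from CN⁻ and 4×(+0) from CO sum to -2; with overall charge +0, Mn is +2.
Mn is in group 7, so Mn²⁺ is d⁵ (7 − 2 = 5).
High-spin: t2g^3 e_g^2, CFSE = 0.0Δ_oct = 0 cm⁻¹.
For low-spin the configuration is t2g^5 e_g^0: orbital energy -2.0 × 31835 = -63670 cm⁻¹, and 2 additional pairs relative to high-spin add 49940 cm⁻¹, giving -13730 cm⁻¹.
Thus E(LS) − E(HS) = -13730 cm⁻¹.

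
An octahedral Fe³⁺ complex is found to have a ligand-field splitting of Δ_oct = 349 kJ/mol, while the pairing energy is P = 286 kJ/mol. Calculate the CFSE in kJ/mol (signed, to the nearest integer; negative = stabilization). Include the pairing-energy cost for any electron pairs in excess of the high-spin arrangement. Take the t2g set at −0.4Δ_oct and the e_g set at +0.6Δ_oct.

-126

Fe sits in group 8; removing 3 electrons leaves Fe³⁺ with 8 − 3 = 5 d electrons.
Since Δ_oct = 349 kJ/mol > P = 286 kJ/mol, the complex adopts the low-spin configuration.
Configuration: t2g^5 e_g^0.
Orbital CFSE = -2.0Δ_oct = -2.0 × 349 = -698 kJ/mol.
Excess pairs vs high-spin: 2 − 0 = 2; pairing cost = +572 kJ/mol.
Net CFSE = -698 + 572 = -126 kJ/mol.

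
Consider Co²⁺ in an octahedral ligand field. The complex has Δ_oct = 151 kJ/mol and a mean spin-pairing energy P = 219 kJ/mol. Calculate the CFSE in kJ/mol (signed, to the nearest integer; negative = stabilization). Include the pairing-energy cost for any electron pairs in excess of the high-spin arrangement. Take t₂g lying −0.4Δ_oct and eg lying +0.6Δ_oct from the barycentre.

Co is in group 9, so Co²⁺ is d⁷ (9 − 2 = 7).
Here Δ_oct < P (151 < 219), so the high-spin state is favoured.
Filling d⁷ accordingly: t₂g⁵ eg².
Orbital CFSE = -0.8Δ_oct = -0.8 × 151 = -121 kJ/mol.
High-spin has no excess pairs, so no pairing correction applies.

-121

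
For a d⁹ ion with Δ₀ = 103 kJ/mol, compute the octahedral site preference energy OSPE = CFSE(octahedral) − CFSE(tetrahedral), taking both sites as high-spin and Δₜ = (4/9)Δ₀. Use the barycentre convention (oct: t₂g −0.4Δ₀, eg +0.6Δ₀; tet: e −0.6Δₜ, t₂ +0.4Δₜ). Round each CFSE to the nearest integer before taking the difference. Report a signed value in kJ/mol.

Octahedral (high-spin): t₂g⁶ eg³, CFSE = 6(−0.4) + 3(+0.6) = -0.6Δ₀ = -0.6 × 103 = -62 kJ/mol.
Tetrahedral: e⁴ t₂⁵, CFSE = 4(−0.6) + 5(+0.4) = -0.4Δₜ = -0.4 × (4/9) × 103 = -18 kJ/mol.
OSPE = CFSE(oct) − CFSE(tet) = -62 − (-18) = -44 kJ/mol.

-44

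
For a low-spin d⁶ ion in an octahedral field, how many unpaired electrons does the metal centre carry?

Configuration: t₂g⁶ eg⁰, giving 0 unpaired electrons.

0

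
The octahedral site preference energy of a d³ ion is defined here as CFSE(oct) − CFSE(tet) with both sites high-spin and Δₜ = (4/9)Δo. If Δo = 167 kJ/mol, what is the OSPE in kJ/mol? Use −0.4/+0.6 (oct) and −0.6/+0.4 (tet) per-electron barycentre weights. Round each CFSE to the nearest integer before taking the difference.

Octahedral high-spin t2g^3 e_g^0: CFSE = -1.2 × 167 = -200 kJ/mol.
Tetrahedral e^2 t2^1 gives -0.8Δₜ = -0.8 × (4/9) × 167 = -59 kJ/mol.
OSPE = CFSE(oct) − CFSE(tet) = -200 − (-59) = -141 kJ/mol.

-141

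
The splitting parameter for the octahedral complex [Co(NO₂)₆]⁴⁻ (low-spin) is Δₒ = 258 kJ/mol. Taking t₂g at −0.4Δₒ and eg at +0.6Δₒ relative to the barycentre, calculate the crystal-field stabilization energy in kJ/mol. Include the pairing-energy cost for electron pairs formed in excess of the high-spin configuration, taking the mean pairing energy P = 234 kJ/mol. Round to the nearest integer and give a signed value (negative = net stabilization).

-230

Each NO₂⁻ contributes -1; 6 × (-1) = -6. With overall charge -4, Co is in the +2 oxidation state.
Co sits in group 9; removing 2 electrons leaves Co²⁺ with 9 − 2 = 7 d electrons.
The d⁷ electrons fill as t₂g⁶ eg¹.
Orbital CFSE = 6(-0.4) + 1(0.6) = -1.8Δₒ = -1.8 × 258 = -464 kJ/mol.
High-spin d⁷ would be t₂g⁵ eg² with 2 pairs; low-spin has 3, so 1 excess pair costs +1P = +234 kJ/mol.
Net CFSE = -464 + 234 = -230 kJ/mol.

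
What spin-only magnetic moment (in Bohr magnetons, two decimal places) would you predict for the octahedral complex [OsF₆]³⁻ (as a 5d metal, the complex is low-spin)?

Each F⁻ contributes -1; 6 × (-1) = -6. With overall charge -3, Os is in the +3 oxidation state.
Os sits in group 8; removing 3 electrons leaves Os³⁺ with 8 − 3 = 5 d electrons.
Configuration: t2g^5 e_g^0 → 1 unpaired electron.
μ(spin-only) = √[1(1+2)] = √3 ≈ 1.73 Bohr magnetons.

1.73 Bohr magnetons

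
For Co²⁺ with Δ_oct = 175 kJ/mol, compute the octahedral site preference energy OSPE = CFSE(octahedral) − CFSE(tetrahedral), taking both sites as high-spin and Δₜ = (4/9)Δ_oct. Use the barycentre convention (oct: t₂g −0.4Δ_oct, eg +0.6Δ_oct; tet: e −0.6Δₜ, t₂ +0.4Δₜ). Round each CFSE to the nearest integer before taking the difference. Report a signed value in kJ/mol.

-47

Co sits in group 9; removing 2 electrons leaves Co²⁺ with 9 − 2 = 7 d electrons.
In an octahedral site d⁷ (HS) is t₂g⁵ eg², giving CFSE(oct) = -0.8Δ_oct = -140 kJ/mol.
In a tetrahedral site the filling is e⁴ t₂³: CFSE(tet) = -1.2Δₜ = -1.2 × (4/9)(175) = -93 kJ/mol.
OSPE = CFSE(oct) − CFSE(tet) = -140 − (-93) = -47 kJ/mol.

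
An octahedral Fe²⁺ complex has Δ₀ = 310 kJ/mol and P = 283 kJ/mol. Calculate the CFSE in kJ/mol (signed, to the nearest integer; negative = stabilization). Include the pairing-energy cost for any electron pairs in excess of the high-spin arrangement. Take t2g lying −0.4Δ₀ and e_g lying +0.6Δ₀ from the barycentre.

Group 8 minus oxidation state +2 gives a d⁶ configuration for Fe²⁺.
With Δ₀ > P the complex is low-spin.
Filling d⁶ accordingly: t2g^6 e_g^0.
Orbital CFSE = -2.4Δ₀ = -2.4 × 310 = -744 kJ/mol.
Excess pairs vs high-spin: 3 − 1 = 2; pairing cost = +566 kJ/mol.
Net CFSE = -744 + 566 = -178 kJ/mol.

-178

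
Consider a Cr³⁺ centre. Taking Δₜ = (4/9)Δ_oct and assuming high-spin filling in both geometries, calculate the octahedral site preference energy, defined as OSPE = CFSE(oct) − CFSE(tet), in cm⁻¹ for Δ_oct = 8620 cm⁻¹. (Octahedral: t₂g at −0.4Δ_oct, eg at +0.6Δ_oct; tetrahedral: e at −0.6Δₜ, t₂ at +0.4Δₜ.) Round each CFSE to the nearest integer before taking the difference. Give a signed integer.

Cr is in group 6, so Cr³⁺ is d³ (6 − 3 = 3).
Octahedral high-spin t2g^3 e_g^0: CFSE = -1.2 × 8620 = -10344 cm⁻¹.
Tetrahedral e^2 t2^1 gives -0.8Δₜ = -0.8 × (4/9) × 8620 = -3065 cm⁻¹.
Subtracting, OSPE = -10344 − (-3065) = -7279 cm⁻¹.

-7279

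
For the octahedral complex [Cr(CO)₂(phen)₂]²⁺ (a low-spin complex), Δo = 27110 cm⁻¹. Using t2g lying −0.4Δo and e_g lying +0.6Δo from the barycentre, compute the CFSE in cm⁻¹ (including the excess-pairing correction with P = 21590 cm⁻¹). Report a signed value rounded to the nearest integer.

-21786

Ligand charges: 2×(+0) from CO and 2×(+0) from phen sum to +0; with overall charge +2, Cr is +2.
Cr is in group 6, so Cr²⁺ is d⁴ (6 − 2 = 4).
Configuration: t2g^4 e_g^0.
CFSE(orbital) = 4×(-0.4Δo) + 0×(0.6Δo) = -1.6Δo; with Δo = 27110 cm⁻¹ that is -43376 cm⁻¹.
High-spin d⁴ would be t2g^3 e_g^1 with 0 pairs; low-spin has 1, so 1 excess pair costs +1P = +21590 cm⁻¹.
Combining: -43376 + 21590 = -21786 cm⁻¹.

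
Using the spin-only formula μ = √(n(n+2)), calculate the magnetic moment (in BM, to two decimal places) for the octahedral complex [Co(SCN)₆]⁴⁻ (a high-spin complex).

3.87 BM

Each SCN⁻ contributes -1; 6 × (-1) = -6. With overall charge -4, Co is in the +2 oxidation state.
Co is in group 9, so Co²⁺ is d⁷ (9 − 2 = 7).
Configuration: t₂g⁵ eg² → 3 unpaired electrons.
μ(spin-only) = √[3(3+2)] = √15 ≈ 3.87 BM.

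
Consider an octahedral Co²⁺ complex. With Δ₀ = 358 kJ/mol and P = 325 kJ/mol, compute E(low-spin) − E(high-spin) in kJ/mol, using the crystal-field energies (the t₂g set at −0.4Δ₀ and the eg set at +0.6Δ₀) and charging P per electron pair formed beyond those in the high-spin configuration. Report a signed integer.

Co is in group 9, so Co²⁺ is d⁷ (9 − 2 = 7).
In the high-spin limit (t₂g⁵ eg²) the orbital term is -0.8Δ₀ = -286 kJ/mol, with no excess pairing.
For low-spin the configuration is t₂g⁶ eg¹: orbital energy -1.8 × 358 = -644 kJ/mol, and 1 additional pair relative to high-spin adds 325 kJ/mol, giving -319 kJ/mol.
The difference is -319 − (-286) = -33 kJ/mol, so low-spin lies lower.

-33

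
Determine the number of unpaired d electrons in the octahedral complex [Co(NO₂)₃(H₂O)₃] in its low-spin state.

0

Ligand charges: 3×(-1) from NO₂⁻ and 3×(+0) from H₂O sum to -3; with overall charge +0, Co is +3.
Co sits in group 9; removing 3 electrons leaves Co³⁺ with 9 − 3 = 6 d electrons.
Configuration: t2g^6 e_g^0, giving 0 unpaired electrons.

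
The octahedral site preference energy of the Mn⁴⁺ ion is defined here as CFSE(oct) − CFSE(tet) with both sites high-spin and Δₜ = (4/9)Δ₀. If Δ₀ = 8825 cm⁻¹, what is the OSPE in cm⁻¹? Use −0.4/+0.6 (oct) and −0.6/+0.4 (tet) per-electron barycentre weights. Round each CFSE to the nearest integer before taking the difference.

-7452

Mn is in group 7, so Mn⁴⁺ is d³ (7 − 4 = 3).
Octahedral high-spin t2g^3 e_g^0: CFSE = -1.2 × 8825 = -10590 cm⁻¹.
Tetrahedral: e^2 t2^1, CFSE = 2(−0.6) + 1(+0.4) = -0.8Δₜ = -0.8 × (4/9) × 8825 = -3138 cm⁻¹.
OSPE = CFSE(oct) − CFSE(tet) = -10590 − (-3138) = -7452 cm⁻¹.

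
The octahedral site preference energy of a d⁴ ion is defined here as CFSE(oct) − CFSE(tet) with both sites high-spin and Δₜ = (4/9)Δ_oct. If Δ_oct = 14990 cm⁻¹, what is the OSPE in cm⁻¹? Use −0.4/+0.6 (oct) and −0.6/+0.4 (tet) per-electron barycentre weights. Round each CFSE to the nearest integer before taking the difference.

Octahedral (high-spin): t₂g³ eg¹, CFSE = 3(−0.4) + 1(+0.6) = -0.6Δ_oct = -0.6 × 14990 = -8994 cm⁻¹.
In a tetrahedral site the filling is e² t₂²: CFSE(tet) = -0.4Δₜ = -0.4 × (4/9)(14990) = -2665 cm⁻¹.
OSPE = CFSE(oct) − CFSE(tet) = -8994 − (-2665) = -6329 cm⁻¹.

-6329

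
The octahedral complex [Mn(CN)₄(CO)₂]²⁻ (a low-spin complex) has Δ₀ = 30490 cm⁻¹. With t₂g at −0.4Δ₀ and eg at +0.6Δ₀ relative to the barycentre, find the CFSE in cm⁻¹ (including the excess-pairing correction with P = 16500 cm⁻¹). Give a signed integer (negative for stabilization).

Ligand charges: 4×(-1) from CN⁻ and 2×(+0) from CO sum to -4; with overall charge -2, Mn is +2.
Mn sits in group 7; removing 2 electrons leaves Mn²⁺ with 7 − 2 = 5 d electrons.
Electron filling gives t₂g⁵ eg⁰.
Orbital CFSE = 5(-0.4) + 0(0.6) = -2.0Δ₀ = -2.0 × 30490 = -60980 cm⁻¹.
Pairing penalty: 2 pairs vs 0 in the high-spin reference → 2 extra × P = 33000 cm⁻¹.
Combining: -60980 + 33000 = -27980 cm⁻¹.

-27980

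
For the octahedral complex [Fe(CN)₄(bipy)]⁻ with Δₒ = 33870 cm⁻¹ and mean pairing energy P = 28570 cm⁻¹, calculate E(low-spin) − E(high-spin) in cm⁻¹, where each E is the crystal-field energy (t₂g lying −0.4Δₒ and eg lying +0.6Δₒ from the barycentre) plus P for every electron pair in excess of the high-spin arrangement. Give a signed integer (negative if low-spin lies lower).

Ligand charges: 4×(-1) from CN⁻ and 1×(+0) from bipy sum to -4; with overall charge -1, Fe is +3.
Fe sits in group 8; removing 3 electrons leaves Fe³⁺ with 8 − 3 = 5 d electrons.
In the high-spin limit (t₂g³ eg²) the orbital term is 0.0Δₒ = 0 cm⁻¹, with no excess pairing.
Low-spin: t₂g⁵ eg⁰, orbital CFSE = -2.0Δₒ = -67740 cm⁻¹; plus 2 excess pairs × P = +57140 cm⁻¹; total -10600 cm⁻¹.
The difference is -10600 − (0) = -10600 cm⁻¹, so low-spin lies lower.

-10600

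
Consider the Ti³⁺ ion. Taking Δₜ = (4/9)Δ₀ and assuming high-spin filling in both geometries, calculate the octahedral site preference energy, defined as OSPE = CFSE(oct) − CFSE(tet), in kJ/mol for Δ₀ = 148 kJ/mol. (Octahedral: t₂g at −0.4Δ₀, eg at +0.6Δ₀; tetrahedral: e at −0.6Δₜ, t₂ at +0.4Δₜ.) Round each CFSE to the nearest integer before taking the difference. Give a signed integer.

-20

Ti sits in group 4; removing 3 electrons leaves Ti³⁺ with 4 − 3 = 1 d electrons.
In an octahedral site d¹ (HS) is t₂g¹ eg⁰, giving CFSE(oct) = -0.4Δ₀ = -59 kJ/mol.
Tetrahedral: e¹ t₂⁰, CFSE = 1(−0.6) + 0(+0.4) = -0.6Δₜ = -0.6 × (4/9) × 148 = -39 kJ/mol.
Subtracting, OSPE = -59 − (-39) = -20 kJ/mol.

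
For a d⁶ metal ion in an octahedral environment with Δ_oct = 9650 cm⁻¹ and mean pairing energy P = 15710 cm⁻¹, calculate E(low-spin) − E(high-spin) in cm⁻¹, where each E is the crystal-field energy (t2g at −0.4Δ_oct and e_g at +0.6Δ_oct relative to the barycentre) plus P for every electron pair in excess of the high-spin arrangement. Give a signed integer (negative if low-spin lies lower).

In the high-spin limit (t2g^4 e_g^2) the orbital term is -0.4Δ_oct = -3860 cm⁻¹, with no excess pairing.
Low-spin t2g^6 e_g^0 gives -2.4Δ_oct = -23160 cm⁻¹, but forming 2 extra pairs costs 2P = 31420 cm⁻¹, so E(LS) = -23160 + 31420 = 8260 cm⁻¹.
The difference is 8260 − (-3860) = 12120 cm⁻¹, so high-spin lies lower.

12120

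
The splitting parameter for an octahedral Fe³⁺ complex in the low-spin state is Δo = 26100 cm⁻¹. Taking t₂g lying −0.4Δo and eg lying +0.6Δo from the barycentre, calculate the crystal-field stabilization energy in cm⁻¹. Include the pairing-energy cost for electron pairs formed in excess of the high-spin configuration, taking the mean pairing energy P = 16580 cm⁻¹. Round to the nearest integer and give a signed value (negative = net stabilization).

-19040

Fe³⁺: group 8, so d-count = 8 − 3 = 5.
Configuration: t₂g⁵ eg⁰.
The orbital stabilization is -2.0Δo = -2.0 × 26100 = -52200 cm⁻¹.
Relative to high-spin t₂g³ eg² (0 paired), the low-spin configuration has 2 additional pairs, contributing +2 × 16580 = +33160 cm⁻¹.
Overall CFSE = -52200 + 33160 = -19040 cm⁻¹.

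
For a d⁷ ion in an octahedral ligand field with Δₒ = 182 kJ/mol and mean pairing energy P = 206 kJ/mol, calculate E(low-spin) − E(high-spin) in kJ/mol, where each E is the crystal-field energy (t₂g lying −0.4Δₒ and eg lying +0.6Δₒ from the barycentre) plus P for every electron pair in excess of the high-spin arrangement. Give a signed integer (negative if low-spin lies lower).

High-spin d⁷ fills as t₂g⁵ eg² with CFSE 5(−0.4) + 2(+0.6) = -0.8Δₒ = -146 kJ/mol.
Low-spin t₂g⁶ eg¹ gives -1.8Δₒ = -328 kJ/mol, but forming 1 extra pair costs 1P = 206 kJ/mol, so E(LS) = -328 + 206 = -122 kJ/mol.
E(LS) − E(HS) = -122 − (-146) = 24 kJ/mol.

24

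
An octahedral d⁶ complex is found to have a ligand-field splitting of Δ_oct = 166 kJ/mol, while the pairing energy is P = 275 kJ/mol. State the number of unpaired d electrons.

4

Since Δ_oct = 166 kJ/mol < P = 275 kJ/mol, the complex adopts the high-spin configuration.
Filling d⁶ accordingly: t₂g⁴ eg².
Unpaired electrons: 4.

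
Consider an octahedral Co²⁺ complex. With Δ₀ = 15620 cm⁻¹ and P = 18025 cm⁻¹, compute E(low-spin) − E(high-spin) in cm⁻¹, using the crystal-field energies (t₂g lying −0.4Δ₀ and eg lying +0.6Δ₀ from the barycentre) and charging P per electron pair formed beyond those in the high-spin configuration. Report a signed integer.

Co²⁺: group 9, so d-count = 9 − 2 = 7.
High-spin: t₂g⁵ eg², CFSE = -0.8Δ₀ = -12496 cm⁻¹.
Low-spin t₂g⁶ eg¹ gives -1.8Δ₀ = -28116 cm⁻¹, but forming 1 extra pair costs 1P = 18025 cm⁻¹, so E(LS) = -28116 + 18025 = -10091 cm⁻¹.
E(LS) − E(HS) = -10091 − (-12496) = 2405 cm⁻¹.

2405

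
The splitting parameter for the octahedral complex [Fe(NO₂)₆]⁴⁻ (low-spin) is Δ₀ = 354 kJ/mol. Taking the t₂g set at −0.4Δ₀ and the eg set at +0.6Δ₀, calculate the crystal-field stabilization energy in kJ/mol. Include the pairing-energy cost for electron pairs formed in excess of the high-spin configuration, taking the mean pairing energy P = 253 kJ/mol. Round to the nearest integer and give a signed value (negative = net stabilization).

Each NO₂⁻ contributes -1; 6 × (-1) = -6. With overall charge -4, Fe is in the +2 oxidation state.
Fe²⁺: group 8, so d-count = 8 − 2 = 6.
Electron filling gives t₂g⁶ eg⁰.
The orbital stabilization is -2.4Δ₀ = -2.4 × 354 = -850 kJ/mol.
Pairing penalty: 3 pairs vs 1 in the high-spin reference → 2 extra × P = 506 kJ/mol.
Combining: -850 + 506 = -344 kJ/mol.

-344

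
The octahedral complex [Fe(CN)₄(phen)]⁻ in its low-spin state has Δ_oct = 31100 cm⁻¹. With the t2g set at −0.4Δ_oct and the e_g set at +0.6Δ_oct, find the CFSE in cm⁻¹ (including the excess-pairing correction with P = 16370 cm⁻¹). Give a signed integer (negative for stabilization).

Ligand charges: 4×(-1) from CN⁻ and 1×(+0) from phen sum to -4; with overall charge -1, Fe is +3.
Fe is in group 8, so Fe³⁺ is d⁵ (8 − 3 = 5).
The d⁵ electrons fill as t2g^5 e_g^0.
CFSE(orbital) = 5×(-0.4Δ_oct) + 0×(0.6Δ_oct) = -2.0Δ_oct; with Δ_oct = 31100 cm⁻¹ that is -62200 cm⁻¹.
Relative to high-spin t2g^3 e_g^2 (0 paired), the low-spin configuration has 2 additional pairs, contributing +2 × 16370 = +32740 cm⁻¹.
Net CFSE = -62200 + 32740 = -29460 cm⁻¹.

-29460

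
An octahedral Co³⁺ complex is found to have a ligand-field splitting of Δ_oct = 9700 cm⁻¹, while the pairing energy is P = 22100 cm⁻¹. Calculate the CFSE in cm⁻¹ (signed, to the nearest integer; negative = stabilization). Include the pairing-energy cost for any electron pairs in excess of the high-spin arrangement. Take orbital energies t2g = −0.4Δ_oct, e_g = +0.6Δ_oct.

Co is in group 9, so Co³⁺ is d⁶ (9 − 3 = 6).
With Δ_oct < P the complex is high-spin.
That gives t2g^4 e_g^2.
Orbital CFSE = -0.4Δ_oct = -0.4 × 9700 = -3880 cm⁻¹.
High-spin has no excess pairs, so no pairing correction applies.

-3880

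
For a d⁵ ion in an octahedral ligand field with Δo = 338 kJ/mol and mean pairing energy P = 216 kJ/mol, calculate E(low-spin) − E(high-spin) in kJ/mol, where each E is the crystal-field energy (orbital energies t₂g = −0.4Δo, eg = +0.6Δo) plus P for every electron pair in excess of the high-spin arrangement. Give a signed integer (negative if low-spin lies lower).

High-spin: t₂g³ eg², CFSE = 0.0Δo = 0 kJ/mol.
Low-spin t₂g⁵ eg⁰ gives -2.0Δo = -676 kJ/mol, but forming 2 extra pairs costs 2P = 432 kJ/mol, so E(LS) = -676 + 432 = -244 kJ/mol.
Thus E(LS) − E(HS) = -244 kJ/mol.

-244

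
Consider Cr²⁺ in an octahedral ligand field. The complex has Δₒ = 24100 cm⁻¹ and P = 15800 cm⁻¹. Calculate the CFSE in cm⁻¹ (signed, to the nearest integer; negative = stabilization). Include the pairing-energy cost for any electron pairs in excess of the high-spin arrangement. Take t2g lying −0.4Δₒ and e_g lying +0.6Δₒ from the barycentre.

Cr is in group 6, so Cr²⁺ is d⁴ (6 − 2 = 4).
Δₒ > P, so pairing is preferred: the ground state is low-spin.
Filling d⁴ accordingly: t2g^4 e_g^0.
Orbital CFSE = -1.6Δₒ = -1.6 × 24100 = -38560 cm⁻¹.
Excess pairs vs high-spin: 1 − 0 = 1; pairing cost = +15800 cm⁻¹.
Net CFSE = -38560 + 15800 = -22760 cm⁻¹.

-22760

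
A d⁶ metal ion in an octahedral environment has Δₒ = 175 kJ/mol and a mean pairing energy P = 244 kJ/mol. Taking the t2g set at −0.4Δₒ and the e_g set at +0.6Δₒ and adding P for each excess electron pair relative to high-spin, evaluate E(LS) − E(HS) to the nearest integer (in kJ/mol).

In the high-spin limit (t2g^4 e_g^2) the orbital term is -0.4Δₒ = -70 kJ/mol, with no excess pairing.
Low-spin: t2g^6 e_g^0, orbital CFSE = -2.4Δₒ = -420 kJ/mol; plus 2 excess pairs × P = +488 kJ/mol; total 68 kJ/mol.
E(LS) − E(HS) = 68 − (-70) = 138 kJ/mol.

138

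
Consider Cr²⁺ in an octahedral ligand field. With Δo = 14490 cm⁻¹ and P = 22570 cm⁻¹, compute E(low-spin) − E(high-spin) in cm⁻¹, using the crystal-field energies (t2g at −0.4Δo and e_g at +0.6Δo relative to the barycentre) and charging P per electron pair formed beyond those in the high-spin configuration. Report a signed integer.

Cr²⁺: group 6, so d-count = 6 − 2 = 4.
High-spin: t2g^3 e_g^1, CFSE = -0.6Δo = -8694 cm⁻¹.
Low-spin t2g^4 e_g^0 gives -1.6Δo = -23184 cm⁻¹, but forming 1 extra pair costs 1P = 22570 cm⁻¹, so E(LS) = -23184 + 22570 = -614 cm⁻¹.
The difference is -614 − (-8694) = 8080 cm⁻¹, so high-spin lies lower.

8080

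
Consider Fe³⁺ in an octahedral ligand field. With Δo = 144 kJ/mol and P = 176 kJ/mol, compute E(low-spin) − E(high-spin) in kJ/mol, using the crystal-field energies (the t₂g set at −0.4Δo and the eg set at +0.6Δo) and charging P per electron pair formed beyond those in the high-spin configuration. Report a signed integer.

64

Fe sits in group 8; removing 3 electrons leaves Fe³⁺ with 8 − 3 = 5 d electrons.
High-spin: t₂g³ eg², CFSE = 0.0Δo = 0 kJ/mol.
Low-spin: t₂g⁵ eg⁰, orbital CFSE = -2.0Δo = -288 kJ/mol; plus 2 excess pairs × P = +352 kJ/mol; total 64 kJ/mol.
E(LS) − E(HS) = 64 − (0) = 64 kJ/mol.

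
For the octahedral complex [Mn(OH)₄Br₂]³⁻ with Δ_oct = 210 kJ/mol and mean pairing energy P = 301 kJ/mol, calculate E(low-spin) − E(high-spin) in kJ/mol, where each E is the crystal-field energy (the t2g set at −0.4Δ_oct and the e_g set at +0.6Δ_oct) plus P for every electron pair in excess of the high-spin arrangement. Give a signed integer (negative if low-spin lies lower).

91

Ligand charges: 4×(-1) from OH⁻ and 2×(-1) from Br⁻ sum to -6; with overall charge -3, Mn is +3.
Group 7 minus oxidation state +3 gives a d⁴ configuration for Mn³⁺.
High-spin d⁴ fills as t2g^3 e_g^1 with CFSE 3(−0.4) + 1(+0.6) = -0.6Δ_oct = -126 kJ/mol.
Low-spin t2g^4 e_g^0 gives -1.6Δ_oct = -336 kJ/mol, but forming 1 extra pair costs 1P = 301 kJ/mol, so E(LS) = -336 + 301 = -35 kJ/mol.
E(LS) − E(HS) = -35 − (-126) = 91 kJ/mol.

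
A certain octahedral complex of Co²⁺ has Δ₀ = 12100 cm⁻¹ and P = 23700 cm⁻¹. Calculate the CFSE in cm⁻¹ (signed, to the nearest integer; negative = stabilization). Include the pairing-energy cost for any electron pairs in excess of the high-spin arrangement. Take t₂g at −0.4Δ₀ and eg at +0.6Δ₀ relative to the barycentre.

-9680

Co²⁺: group 9, so d-count = 9 − 2 = 7.
Δ₀ < P, so pairing is avoided: the ground state is high-spin.
Configuration: t₂g⁵ eg².
Orbital CFSE = -0.8Δ₀ = -0.8 × 12100 = -9680 cm⁻¹.
High-spin has no excess pairs, so no pairing correction applies.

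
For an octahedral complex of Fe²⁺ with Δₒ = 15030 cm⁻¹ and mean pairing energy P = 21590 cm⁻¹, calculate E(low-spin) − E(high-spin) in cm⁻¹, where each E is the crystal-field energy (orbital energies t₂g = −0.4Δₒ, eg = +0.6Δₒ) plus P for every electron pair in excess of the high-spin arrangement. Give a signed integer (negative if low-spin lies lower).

13120

Fe is in group 8, so Fe²⁺ is d⁶ (8 − 2 = 6).
In the high-spin limit (t₂g⁴ eg²) the orbital term is -0.4Δₒ = -6012 cm⁻¹, with no excess pairing.
Low-spin: t₂g⁶ eg⁰, orbital CFSE = -2.4Δₒ = -36072 cm⁻¹; plus 2 excess pairs × P = +43180 cm⁻¹; total 7108 cm⁻¹.
Thus E(LS) − E(HS) = 13120 cm⁻¹.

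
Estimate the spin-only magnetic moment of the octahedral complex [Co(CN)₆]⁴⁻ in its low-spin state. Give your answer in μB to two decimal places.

1.73 μB

Each CN⁻ contributes -1; 6 × (-1) = -6. With overall charge -4, Co is in the +2 oxidation state.
Co is in group 9, so Co²⁺ is d⁷ (9 − 2 = 7).
Configuration: t₂g⁶ eg¹ → 1 unpaired electron.
μ(spin-only) = √[1(1+2)] = √3 ≈ 1.73 μB.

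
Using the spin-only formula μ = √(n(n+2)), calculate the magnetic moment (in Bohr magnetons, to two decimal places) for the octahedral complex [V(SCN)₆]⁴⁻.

Each SCN⁻ contributes -1; 6 × (-1) = -6. With overall charge -4, V is in the +2 oxidation state.
V sits in group 5; removing 2 electrons leaves V²⁺ with 5 − 2 = 3 d electrons.
Configuration: t₂g³ eg⁰ → 3 unpaired electrons.
μ(spin-only) = √[3(3+2)] = √15 ≈ 3.87 Bohr magnetons.

3.87 Bohr magnetons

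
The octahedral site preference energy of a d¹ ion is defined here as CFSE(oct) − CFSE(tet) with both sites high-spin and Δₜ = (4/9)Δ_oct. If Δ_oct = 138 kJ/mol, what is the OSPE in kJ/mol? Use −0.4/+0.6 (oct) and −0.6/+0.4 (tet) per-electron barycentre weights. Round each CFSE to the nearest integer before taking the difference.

-18

In an octahedral site d¹ (HS) is t2g^1 e_g^0, giving CFSE(oct) = -0.4Δ_oct = -55 kJ/mol.
In a tetrahedral site the filling is e^1 t2^0: CFSE(tet) = -0.6Δₜ = -0.6 × (4/9)(138) = -37 kJ/mol.
OSPE = CFSE(oct) − CFSE(tet) = -55 − (-37) = -18 kJ/mol.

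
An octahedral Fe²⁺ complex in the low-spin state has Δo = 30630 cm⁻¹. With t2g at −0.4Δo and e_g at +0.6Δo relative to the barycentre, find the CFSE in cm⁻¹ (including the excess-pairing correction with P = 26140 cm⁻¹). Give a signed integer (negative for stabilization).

-21232

Fe sits in group 8; removing 2 electrons leaves Fe²⁺ with 8 − 2 = 6 d electrons.
Configuration: t2g^6 e_g^0.
CFSE(orbital) = 6×(-0.4Δo) + 0×(0.6Δo) = -2.4Δo; with Δo = 30630 cm⁻¹ that is -73512 cm⁻¹.
Relative to high-spin t2g^4 e_g^2 (1 paired), the low-spin configuration has 2 additional pairs, contributing +2 × 26140 = +52280 cm⁻¹.
Combining: -73512 + 52280 = -21232 cm⁻¹.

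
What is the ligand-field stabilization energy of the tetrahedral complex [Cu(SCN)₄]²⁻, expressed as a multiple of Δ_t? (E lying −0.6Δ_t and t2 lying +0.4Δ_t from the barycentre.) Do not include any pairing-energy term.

Each SCN⁻ contributes -1; 4 × (-1) = -4. With overall charge -2, Cu is in the +2 oxidation state.
Cu²⁺: group 11, so d-count = 11 − 2 = 9.
With tetrahedral geometry the complex is necessarily high-spin.
Configuration: e^4 t2^5.
CFSE = 4(-0.6Δ_t) + 5(0.4Δ_t) = -2.4Δ_t + 2.0Δ_t = -0.4Δ_t.

-0.4 Δ_t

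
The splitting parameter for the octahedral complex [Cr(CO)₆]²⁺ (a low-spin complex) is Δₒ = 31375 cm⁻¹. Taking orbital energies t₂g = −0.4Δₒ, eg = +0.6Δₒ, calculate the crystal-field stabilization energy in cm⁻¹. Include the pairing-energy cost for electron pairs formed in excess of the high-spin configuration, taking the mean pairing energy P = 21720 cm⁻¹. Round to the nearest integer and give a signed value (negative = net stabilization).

CO is neutral, so the +2 overall charge sits on Cr: oxidation state +2.
Cr is in group 6, so Cr²⁺ is d⁴ (6 − 2 = 4).
Electron filling gives t₂g⁴ eg⁰.
The orbital stabilization is -1.6Δₒ = -1.6 × 31375 = -50200 cm⁻¹.
High-spin d⁴ would be t₂g³ eg¹ with 0 pairs; low-spin has 1, so 1 excess pair costs +1P = +21720 cm⁻¹.
Combining: -50200 + 21720 = -28480 cm⁻¹.

-28480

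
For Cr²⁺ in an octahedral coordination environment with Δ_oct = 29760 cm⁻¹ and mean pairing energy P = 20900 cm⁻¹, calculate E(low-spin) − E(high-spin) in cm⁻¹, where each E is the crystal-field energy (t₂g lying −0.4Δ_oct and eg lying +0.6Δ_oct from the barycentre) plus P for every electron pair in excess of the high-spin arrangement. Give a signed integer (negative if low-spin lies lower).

Cr²⁺: group 6, so d-count = 6 − 2 = 4.
High-spin d⁴ fills as t₂g³ eg¹ with CFSE 3(−0.4) + 1(+0.6) = -0.6Δ_oct = -17856 cm⁻¹.
For low-spin the configuration is t₂g⁴ eg⁰: orbital energy -1.6 × 29760 = -47616 cm⁻¹, and 1 additional pair relative to high-spin adds 20900 cm⁻¹, giving -26716 cm⁻¹.
The difference is -26716 − (-17856) = -8860 cm⁻¹, so low-spin lies lower.

-8860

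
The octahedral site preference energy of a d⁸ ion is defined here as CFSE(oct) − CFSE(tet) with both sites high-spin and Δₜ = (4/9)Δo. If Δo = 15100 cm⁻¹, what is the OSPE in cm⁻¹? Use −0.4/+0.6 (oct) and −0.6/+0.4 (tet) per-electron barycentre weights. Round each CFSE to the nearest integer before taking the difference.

-12751

Octahedral high-spin t2g^6 e_g^2: CFSE = -1.2 × 15100 = -18120 cm⁻¹.
Tetrahedral e^4 t2^4 gives -0.8Δₜ = -0.8 × (4/9) × 15100 = -5369 cm⁻¹.
OSPE = CFSE(oct) − CFSE(tet) = -18120 − (-5369) = -12751 cm⁻¹.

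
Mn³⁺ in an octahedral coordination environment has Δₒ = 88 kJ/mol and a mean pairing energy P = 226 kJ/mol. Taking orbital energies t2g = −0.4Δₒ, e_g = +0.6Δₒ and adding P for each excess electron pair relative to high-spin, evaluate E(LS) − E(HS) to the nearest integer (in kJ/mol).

Mn sits in group 7; removing 3 electrons leaves Mn³⁺ with 7 − 3 = 4 d electrons.
In the high-spin limit (t2g^3 e_g^1) the orbital term is -0.6Δₒ = -53 kJ/mol, with no excess pairing.
Low-spin t2g^4 e_g^0 gives -1.6Δₒ = -141 kJ/mol, but forming 1 extra pair costs 1P = 226 kJ/mol, so E(LS) = -141 + 226 = 85 kJ/mol.
The difference is 85 − (-53) = 138 kJ/mol, so high-spin lies lower.

138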